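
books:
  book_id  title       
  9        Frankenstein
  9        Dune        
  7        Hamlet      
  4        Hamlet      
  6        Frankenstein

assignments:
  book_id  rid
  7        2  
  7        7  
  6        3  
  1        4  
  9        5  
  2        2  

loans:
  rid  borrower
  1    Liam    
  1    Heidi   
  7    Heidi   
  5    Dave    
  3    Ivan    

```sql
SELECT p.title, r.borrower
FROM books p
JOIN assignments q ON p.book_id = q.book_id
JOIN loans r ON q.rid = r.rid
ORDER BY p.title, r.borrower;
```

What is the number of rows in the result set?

4

Step 1 — p INNER JOIN q on book_id → 5 row(s).
Then INNER JOIN `loans r` on rid: keep only rows whose q.rid appears in r.
Result: 4 row(s).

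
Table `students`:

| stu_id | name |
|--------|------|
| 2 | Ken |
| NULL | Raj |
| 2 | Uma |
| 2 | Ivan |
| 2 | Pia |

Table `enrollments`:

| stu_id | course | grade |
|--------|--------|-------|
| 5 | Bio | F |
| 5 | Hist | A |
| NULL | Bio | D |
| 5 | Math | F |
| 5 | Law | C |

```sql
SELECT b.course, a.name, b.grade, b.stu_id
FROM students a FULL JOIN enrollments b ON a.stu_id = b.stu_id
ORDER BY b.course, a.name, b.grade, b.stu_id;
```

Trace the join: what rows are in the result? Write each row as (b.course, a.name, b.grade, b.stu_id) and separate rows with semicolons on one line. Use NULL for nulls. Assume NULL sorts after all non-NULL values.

FULL OUTER JOIN keeps every row from both sides; unmatched rows get NULL for the other side's columns.
Matching on a.stu_id = b.stu_id. A NULL in a compared column never satisfies the condition.
Matched pairs: 0; unmatched a rows kept: 5; unmatched b rows kept: 5.

(Bio, NULL, D, NULL); (Bio, NULL, F, 5); (Hist, NULL, A, 5); (Law, NULL, C, 5); (Math, NULL, F, 5); (NULL, Ivan, NULL, NULL); (NULL, Ken, NULL, NULL); (NULL, Pia, NULL, NULL); (NULL, Raj, NULL, NULL); (NULL, Uma, NULL, NULL)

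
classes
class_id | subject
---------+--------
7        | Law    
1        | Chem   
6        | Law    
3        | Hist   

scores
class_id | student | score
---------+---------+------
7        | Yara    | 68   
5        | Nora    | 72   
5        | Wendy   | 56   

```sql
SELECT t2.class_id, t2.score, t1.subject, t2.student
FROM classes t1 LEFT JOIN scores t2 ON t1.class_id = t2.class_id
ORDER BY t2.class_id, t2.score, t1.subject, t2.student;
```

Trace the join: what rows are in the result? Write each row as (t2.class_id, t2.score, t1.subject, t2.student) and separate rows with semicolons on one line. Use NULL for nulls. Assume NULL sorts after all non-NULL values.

LEFT JOIN keeps every row from `classes`; unmatched rows get NULL for `scores`'s columns.
Matching on t1.class_id = t2.class_id.
- t1 (class_id=7) pairs with 1 row(s) of t2.
- t1 (class_id=1) has no partner → padded with NULL.
- t1 (class_id=6) has no partner → padded with NULL.
- t1 (class_id=3) has no partner → padded with NULL.
After projecting and ordering:
t2.class_id | t2.score | t1.subject | t2.student
7 | 68 | Law | Yara
NULL | NULL | Chem | NULL
NULL | NULL | Hist | NULL
NULL | NULL | Law | NULL

(7, 68, Law, Yara); (NULL, NULL, Chem, NULL); (NULL, NULL, Hist, NULL); (NULL, NULL, Law, NULL)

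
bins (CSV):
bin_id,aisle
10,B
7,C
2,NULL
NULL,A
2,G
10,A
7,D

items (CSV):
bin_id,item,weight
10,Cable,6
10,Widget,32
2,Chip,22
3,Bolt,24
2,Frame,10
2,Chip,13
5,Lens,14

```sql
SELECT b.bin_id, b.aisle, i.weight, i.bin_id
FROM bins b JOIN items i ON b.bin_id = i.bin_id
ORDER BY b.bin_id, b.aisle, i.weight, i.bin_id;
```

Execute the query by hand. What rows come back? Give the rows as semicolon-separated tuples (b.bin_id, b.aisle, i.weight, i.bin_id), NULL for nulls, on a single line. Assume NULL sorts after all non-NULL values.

INNER JOIN keeps only pairs where the ON condition holds.
Matching on b.bin_id = i.bin_id. A NULL in a compared column never satisfies the condition.
- b[0] bin_id=10 → 2 match(es) in i → 2 row(s).
- b[1] bin_id=7 → no match; dropped.
- b[2] bin_id=2 → 3 match(es) in i → 3 row(s).
- b[3] bin_id=NULL → no match; dropped.
- b[4] bin_id=2 → 3 match(es) in i → 3 row(s).
- b[5] bin_id=10 → 2 match(es) in i → 2 row(s).
- b[6] bin_id=7 → no match; dropped.
After projecting and ordering:
b.bin_id | b.aisle | i.weight | i.bin_id
2 | G | 10 | 2
2 | G | 13 | 2
2 | G | 22 | 2
2 | NULL | 10 | 2
2 | NULL | 13 | 2
2 | NULL | 22 | 2
10 | A | 6 | 10
10 | A | 32 | 10
10 | B | 6 | 10
10 | B | 32 | 10

(2, G, 10, 2); (2, G, 13, 2); (2, G, 22, 2); (2, NULL, 10, 2); (2, NULL, 13, 2); (2, NULL, 22, 2); (10, A, 6, 10); (10, A, 32, 10); (10, B, 6, 10); (10, B, 32, 10)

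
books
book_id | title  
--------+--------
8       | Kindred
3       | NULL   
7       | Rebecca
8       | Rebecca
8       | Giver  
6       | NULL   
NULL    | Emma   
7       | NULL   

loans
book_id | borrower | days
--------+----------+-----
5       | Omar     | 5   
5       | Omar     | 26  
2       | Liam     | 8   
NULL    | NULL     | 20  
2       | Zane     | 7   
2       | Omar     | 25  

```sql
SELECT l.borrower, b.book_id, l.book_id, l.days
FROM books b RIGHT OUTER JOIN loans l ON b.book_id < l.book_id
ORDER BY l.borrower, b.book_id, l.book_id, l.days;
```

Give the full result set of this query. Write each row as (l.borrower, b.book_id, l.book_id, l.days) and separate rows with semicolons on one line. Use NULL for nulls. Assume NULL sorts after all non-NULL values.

(Liam, NULL, 2, 8); (Omar, 3, 5, 5); (Omar, 3, 5, 26); (Omar, NULL, 2, 25); (Zane, NULL, 2, 7); (NULL, NULL, NULL, 20)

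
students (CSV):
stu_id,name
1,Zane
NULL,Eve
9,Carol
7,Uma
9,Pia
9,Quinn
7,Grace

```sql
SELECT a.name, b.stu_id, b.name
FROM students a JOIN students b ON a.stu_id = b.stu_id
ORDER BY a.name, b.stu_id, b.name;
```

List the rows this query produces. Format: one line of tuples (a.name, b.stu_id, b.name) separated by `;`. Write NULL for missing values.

(Carol, 9, Carol); (Carol, 9, Pia); (Carol, 9, Quinn); (Grace, 7, Grace); (Grace, 7, Uma); (Pia, 9, Carol); (Pia, 9, Pia); (Pia, 9, Quinn); (Quinn, 9, Carol); (Quinn, 9, Pia); (Quinn, 9, Quinn); (Uma, 7, Grace); (Uma, 7, Uma); (Zane, 1, Zane)

INNER JOIN keeps only pairs where the ON condition holds.
Matching on a.stu_id = b.stu_id. A NULL in a compared column never satisfies the condition.
Matched pairs: 14.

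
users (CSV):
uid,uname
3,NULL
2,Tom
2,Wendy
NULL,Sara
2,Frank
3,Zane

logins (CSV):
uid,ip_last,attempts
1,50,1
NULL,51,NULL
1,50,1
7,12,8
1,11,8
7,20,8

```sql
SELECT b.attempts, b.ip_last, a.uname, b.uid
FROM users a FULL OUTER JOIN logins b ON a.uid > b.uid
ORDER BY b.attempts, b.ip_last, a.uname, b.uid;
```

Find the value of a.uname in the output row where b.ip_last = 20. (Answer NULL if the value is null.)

NULL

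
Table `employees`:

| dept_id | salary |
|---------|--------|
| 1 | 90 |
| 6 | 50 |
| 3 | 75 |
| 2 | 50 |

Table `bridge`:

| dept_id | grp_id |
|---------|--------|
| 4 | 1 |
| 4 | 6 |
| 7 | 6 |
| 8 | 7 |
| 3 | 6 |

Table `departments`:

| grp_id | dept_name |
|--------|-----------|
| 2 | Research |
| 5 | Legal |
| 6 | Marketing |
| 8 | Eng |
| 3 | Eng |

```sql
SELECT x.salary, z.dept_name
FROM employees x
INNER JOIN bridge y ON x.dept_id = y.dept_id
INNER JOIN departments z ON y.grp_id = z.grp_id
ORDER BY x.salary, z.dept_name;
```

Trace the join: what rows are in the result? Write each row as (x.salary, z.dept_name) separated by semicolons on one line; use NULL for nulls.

(75, Marketing)

Evaluate left to right. First `employees x INNER JOIN bridge y` on dept_id: 1 row(s).
Then INNER JOIN `departments z` on grp_id: keep only rows whose y.grp_id appears in z.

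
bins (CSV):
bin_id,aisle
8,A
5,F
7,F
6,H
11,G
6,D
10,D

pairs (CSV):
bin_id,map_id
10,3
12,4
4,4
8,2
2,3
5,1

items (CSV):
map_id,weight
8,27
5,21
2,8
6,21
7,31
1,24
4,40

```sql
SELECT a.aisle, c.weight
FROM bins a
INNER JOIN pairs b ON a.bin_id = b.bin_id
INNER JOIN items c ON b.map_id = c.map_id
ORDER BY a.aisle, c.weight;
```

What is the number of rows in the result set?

Joins associate left-to-right: bins INNER JOIN pairs on bin_id gives 3 intermediate row(s).
Then INNER JOIN `items c` on map_id: keep only rows whose b.map_id appears in c.
Result: 2 row(s).

2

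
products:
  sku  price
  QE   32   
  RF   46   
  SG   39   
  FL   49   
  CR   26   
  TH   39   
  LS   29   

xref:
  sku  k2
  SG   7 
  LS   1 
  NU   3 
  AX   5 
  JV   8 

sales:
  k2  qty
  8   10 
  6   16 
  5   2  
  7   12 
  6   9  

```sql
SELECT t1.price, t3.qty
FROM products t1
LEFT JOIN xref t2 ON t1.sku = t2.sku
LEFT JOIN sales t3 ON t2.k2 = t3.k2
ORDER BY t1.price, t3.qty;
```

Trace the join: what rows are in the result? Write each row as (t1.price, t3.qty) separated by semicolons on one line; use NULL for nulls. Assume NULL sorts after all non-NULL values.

(26, NULL); (29, NULL); (32, NULL); (39, 12); (39, NULL); (46, NULL); (49, NULL)

Joins associate left-to-right: products LEFT JOIN xref on sku gives 7 intermediate row(s).
Then LEFT JOIN `sales t3` on k2: each of those 7 rows is kept; rows whose t2.k2 has no match in t3 get NULL for t3's columns.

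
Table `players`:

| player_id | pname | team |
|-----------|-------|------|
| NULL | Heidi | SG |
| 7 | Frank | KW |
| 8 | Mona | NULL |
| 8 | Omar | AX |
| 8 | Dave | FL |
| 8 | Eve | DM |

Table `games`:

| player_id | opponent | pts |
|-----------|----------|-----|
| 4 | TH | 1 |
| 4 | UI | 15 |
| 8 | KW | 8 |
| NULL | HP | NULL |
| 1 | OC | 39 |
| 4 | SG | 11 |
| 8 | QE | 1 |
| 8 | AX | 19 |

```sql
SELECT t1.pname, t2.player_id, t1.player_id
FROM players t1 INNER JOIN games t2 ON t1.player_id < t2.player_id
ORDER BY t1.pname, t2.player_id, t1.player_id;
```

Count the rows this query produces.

3

INNER JOIN keeps only pairs where the ON condition holds.
Matching on t1.player_id < t2.player_id. A NULL in a compared column never satisfies the condition.
- t1 (player_id=NULL) has no partner → excluded.
- t1 (player_id=7) pairs with 3 row(s) of t2.
- t1 (player_id=8) has no partner → excluded.
- t1 (player_id=8) has no partner → excluded.
- t1 (player_id=8) has no partner → excluded.
- t1 (player_id=8) has no partner → excluded.
Total: 3 rows.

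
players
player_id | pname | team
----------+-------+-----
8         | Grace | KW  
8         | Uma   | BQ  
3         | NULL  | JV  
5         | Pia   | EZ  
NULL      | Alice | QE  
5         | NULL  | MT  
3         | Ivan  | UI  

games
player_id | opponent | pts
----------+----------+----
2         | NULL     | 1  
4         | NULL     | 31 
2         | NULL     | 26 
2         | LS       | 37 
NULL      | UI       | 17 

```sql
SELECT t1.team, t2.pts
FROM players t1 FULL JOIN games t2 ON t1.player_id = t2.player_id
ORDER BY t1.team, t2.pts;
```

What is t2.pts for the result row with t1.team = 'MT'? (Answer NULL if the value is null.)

NULL

FULL OUTER JOIN keeps every row from both sides; unmatched rows get NULL for the other side's columns.
Matching on t1.player_id = t2.player_id. A NULL in a compared column never satisfies the condition.
Matched pairs: 0; unmatched t1 rows kept: 7; unmatched t2 rows kept: 5.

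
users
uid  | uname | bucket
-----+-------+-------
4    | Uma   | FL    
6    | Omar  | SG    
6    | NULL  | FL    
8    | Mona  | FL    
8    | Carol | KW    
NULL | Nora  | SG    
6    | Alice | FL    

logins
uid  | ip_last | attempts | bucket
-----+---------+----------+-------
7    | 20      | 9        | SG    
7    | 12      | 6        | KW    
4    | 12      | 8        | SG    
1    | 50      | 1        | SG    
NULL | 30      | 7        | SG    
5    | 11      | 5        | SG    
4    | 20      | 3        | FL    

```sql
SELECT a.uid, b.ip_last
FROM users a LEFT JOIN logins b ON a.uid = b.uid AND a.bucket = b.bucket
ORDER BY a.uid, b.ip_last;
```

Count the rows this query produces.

7

LEFT JOIN keeps every row from `users`; unmatched rows get NULL for `logins`'s columns.
Matching on a.uid = b.uid AND a.bucket = b.bucket. A NULL in a compared column never satisfies the condition.
- a (uid=4, bucket=FL) pairs with 1 row(s) of b.
- a (uid=6, bucket=SG) has no partner → padded with NULL.
- a (uid=6, bucket=FL) has no partner → padded with NULL.
- a (uid=8, bucket=FL) has no partner → padded with NULL.
- a (uid=8, bucket=KW) has no partner → padded with NULL.
- a (uid=NULL, bucket=SG) has no partner → padded with NULL.
- a (uid=6, bucket=FL) has no partner → padded with NULL.
Total: 1 matched + 6 padded = 7 rows.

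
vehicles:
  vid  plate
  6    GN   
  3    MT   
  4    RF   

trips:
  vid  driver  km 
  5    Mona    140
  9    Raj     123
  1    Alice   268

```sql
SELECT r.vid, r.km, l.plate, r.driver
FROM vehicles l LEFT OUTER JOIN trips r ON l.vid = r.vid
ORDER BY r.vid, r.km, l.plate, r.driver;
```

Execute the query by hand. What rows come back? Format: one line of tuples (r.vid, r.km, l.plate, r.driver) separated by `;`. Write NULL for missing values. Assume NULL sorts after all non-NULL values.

(NULL, NULL, GN, NULL); (NULL, NULL, MT, NULL); (NULL, NULL, RF, NULL)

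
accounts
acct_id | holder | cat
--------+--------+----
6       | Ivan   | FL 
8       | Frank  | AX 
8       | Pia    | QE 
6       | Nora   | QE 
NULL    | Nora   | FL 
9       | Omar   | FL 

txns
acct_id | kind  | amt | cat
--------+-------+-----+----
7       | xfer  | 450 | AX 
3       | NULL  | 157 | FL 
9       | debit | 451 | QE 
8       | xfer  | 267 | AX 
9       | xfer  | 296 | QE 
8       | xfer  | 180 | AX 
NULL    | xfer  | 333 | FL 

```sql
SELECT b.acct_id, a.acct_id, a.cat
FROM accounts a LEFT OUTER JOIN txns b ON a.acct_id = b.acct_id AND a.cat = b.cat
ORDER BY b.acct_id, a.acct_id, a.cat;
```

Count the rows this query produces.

7

LEFT JOIN keeps every row from `accounts`; unmatched rows get NULL for `txns`'s columns.
Matching on a.acct_id = b.acct_id AND a.cat = b.cat. A NULL in a compared column never satisfies the condition.
- acct_id=6, cat=FL: no b row matches, row kept with b columns NULL.
- acct_id=8, cat=AX: 2 matching b row(s), so 2 row(s) emitted.
- acct_id=8, cat=QE: no b row matches, row kept with b columns NULL.
- acct_id=6, cat=QE: no b row matches, row kept with b columns NULL.
- acct_id=NULL, cat=FL: no b row matches, row kept with b columns NULL.
- acct_id=9, cat=FL: no b row matches, row kept with b columns NULL.
Total: 2 matched + 5 padded = 7 rows.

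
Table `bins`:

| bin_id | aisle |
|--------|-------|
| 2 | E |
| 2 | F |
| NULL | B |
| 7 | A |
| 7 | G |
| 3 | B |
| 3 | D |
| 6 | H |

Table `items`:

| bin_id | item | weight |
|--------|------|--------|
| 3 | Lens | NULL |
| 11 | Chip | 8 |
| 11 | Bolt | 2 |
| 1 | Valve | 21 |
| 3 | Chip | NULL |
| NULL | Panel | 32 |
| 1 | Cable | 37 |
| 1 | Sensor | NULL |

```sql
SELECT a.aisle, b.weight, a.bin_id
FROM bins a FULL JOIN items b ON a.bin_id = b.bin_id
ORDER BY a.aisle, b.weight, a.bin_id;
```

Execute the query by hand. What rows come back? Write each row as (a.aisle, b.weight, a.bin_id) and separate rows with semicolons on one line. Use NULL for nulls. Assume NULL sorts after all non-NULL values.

(A, NULL, 7); (B, NULL, 3); (B, NULL, 3); (B, NULL, NULL); (D, NULL, 3); (D, NULL, 3); (E, NULL, 2); (F, NULL, 2); (G, NULL, 7); (H, NULL, 6); (NULL, 2, NULL); (NULL, 8, NULL); (NULL, 21, NULL); (NULL, 32, NULL); (NULL, 37, NULL); (NULL, NULL, NULL)

FULL OUTER JOIN keeps every row from both sides; unmatched rows get NULL for the other side's columns.
Matching on a.bin_id = b.bin_id. A NULL in a compared column never satisfies the condition.
Matched pairs: 4; unmatched a rows kept: 6; unmatched b rows kept: 6.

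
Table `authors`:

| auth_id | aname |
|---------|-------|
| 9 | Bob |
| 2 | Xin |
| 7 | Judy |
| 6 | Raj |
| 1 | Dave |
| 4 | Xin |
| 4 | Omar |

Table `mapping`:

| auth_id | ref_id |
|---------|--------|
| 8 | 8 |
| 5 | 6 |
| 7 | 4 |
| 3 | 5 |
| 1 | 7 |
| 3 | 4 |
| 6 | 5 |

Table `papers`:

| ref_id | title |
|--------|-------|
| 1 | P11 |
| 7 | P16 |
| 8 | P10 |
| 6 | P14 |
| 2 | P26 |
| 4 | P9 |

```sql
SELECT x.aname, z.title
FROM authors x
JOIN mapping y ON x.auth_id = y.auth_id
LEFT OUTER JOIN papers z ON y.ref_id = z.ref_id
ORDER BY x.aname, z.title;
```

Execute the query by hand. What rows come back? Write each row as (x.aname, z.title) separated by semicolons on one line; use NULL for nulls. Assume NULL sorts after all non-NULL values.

(Dave, P16); (Judy, P9); (Raj, NULL)

Joins associate left-to-right: authors INNER JOIN mapping on auth_id gives 3 intermediate row(s).
Then LEFT JOIN `papers z` on ref_id: each of those 3 rows is kept; rows whose y.ref_id has no match in z get NULL for z's columns.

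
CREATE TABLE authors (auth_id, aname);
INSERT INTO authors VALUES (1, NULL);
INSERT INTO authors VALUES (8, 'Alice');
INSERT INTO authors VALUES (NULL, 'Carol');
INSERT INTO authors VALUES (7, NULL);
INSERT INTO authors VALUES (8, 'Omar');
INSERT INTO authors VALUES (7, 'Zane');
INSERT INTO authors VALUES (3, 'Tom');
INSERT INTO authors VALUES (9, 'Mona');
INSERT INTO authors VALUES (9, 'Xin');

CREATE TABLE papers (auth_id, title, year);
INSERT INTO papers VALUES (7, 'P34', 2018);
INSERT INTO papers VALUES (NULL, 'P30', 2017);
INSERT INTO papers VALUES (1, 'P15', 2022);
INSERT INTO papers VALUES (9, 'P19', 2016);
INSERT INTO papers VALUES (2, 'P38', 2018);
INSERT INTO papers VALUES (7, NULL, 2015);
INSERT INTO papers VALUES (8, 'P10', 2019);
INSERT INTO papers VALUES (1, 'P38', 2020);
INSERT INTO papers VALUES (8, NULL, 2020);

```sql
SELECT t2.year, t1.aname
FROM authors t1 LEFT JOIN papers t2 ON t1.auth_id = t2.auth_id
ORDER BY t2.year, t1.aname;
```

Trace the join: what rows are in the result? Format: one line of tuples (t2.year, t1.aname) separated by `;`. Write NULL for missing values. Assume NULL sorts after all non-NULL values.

LEFT JOIN keeps every row from `authors`; unmatched rows get NULL for `papers`'s columns.
Matching on t1.auth_id = t2.auth_id. A NULL in a compared column never satisfies the condition.
- t1 row (auth_id=1): matches 2 t2 row(s) → 2 output row(s).
- t1 row (auth_id=8): matches 2 t2 row(s) → 2 output row(s).
- t1 row (auth_id=NULL): no match → kept, t2 columns NULL.
- t1 row (auth_id=7): matches 2 t2 row(s) → 2 output row(s).
- t1 row (auth_id=8): matches 2 t2 row(s) → 2 output row(s).
- t1 row (auth_id=7): matches 2 t2 row(s) → 2 output row(s).
- t1 row (auth_id=3): no match → kept, t2 columns NULL.
- t1 row (auth_id=9): matches 1 t2 row(s) → 1 output row(s).
- t1 row (auth_id=9): matches 1 t2 row(s) → 1 output row(s).

(2015, Zane); (2015, NULL); (2016, Mona); (2016, Xin); (2018, Zane); (2018, NULL); (2019, Alice); (2019, Omar); (2020, Alice); (2020, Omar); (2020, NULL); (2022, NULL); (NULL, Carol); (NULL, Tom)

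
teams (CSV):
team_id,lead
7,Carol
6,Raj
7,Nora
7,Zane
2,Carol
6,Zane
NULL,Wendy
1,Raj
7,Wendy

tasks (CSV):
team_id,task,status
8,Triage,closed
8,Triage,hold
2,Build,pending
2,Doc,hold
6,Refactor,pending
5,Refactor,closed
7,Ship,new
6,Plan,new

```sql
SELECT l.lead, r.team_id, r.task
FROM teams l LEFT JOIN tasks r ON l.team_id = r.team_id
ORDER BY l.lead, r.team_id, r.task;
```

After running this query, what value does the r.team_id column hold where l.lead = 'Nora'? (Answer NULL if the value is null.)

LEFT JOIN keeps every row from `teams`; unmatched rows get NULL for `tasks`'s columns.
Matching on l.team_id = r.team_id. A NULL in a compared column never satisfies the condition.
- l (team_id=7) pairs with 1 row(s) of r.
- l (team_id=6) pairs with 2 row(s) of r.
- l (team_id=7) pairs with 1 row(s) of r.
- l (team_id=7) pairs with 1 row(s) of r.
- l (team_id=2) pairs with 2 row(s) of r.
- l (team_id=6) pairs with 2 row(s) of r.
- l (team_id=NULL) has no partner → padded with NULL.
- l (team_id=1) has no partner → padded with NULL.
- l (team_id=7) pairs with 1 row(s) of r.

7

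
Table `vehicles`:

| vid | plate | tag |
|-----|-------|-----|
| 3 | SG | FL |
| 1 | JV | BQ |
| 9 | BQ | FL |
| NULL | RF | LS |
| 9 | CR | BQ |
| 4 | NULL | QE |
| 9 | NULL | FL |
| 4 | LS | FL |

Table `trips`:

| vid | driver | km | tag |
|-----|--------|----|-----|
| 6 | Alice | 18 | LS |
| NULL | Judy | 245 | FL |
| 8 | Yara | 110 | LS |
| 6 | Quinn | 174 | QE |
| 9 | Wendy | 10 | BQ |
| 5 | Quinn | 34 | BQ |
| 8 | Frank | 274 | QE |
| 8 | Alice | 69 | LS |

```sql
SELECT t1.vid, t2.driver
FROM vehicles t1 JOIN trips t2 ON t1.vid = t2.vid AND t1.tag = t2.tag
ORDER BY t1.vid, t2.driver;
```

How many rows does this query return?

1

INNER JOIN keeps only pairs where the ON condition holds.
Matching on t1.vid = t2.vid AND t1.tag = t2.tag. A NULL in a compared column never satisfies the condition.
Matched pairs: 1.
Total: 1 rows.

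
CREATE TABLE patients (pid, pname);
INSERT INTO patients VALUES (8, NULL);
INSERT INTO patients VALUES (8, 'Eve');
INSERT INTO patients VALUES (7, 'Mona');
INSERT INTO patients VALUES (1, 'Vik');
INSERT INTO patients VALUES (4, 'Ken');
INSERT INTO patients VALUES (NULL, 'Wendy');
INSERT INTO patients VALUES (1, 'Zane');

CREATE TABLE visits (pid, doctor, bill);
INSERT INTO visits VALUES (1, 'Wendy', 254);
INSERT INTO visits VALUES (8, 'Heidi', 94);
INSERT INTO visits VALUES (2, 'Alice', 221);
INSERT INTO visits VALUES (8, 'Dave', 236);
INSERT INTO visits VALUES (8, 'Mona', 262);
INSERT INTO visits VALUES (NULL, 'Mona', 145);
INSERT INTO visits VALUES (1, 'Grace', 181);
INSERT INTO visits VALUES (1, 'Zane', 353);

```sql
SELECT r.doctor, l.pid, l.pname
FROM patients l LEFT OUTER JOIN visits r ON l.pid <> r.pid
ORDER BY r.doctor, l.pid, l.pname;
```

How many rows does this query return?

31

LEFT JOIN keeps every row from `patients`; unmatched rows get NULL for `visits`'s columns.
Matching on l.pid <> r.pid. A NULL in a compared column never satisfies the condition.
- pid=8: 4 matching r row(s), so 4 row(s) emitted.
- pid=8: 4 matching r row(s), so 4 row(s) emitted.
- pid=7: 7 matching r row(s), so 7 row(s) emitted.
- pid=1: 4 matching r row(s), so 4 row(s) emitted.
- pid=4: 7 matching r row(s), so 7 row(s) emitted.
- pid=NULL: no r row matches, row kept with r columns NULL.
- pid=1: 4 matching r row(s), so 4 row(s) emitted.
Total: 30 matched + 1 padded = 31 rows.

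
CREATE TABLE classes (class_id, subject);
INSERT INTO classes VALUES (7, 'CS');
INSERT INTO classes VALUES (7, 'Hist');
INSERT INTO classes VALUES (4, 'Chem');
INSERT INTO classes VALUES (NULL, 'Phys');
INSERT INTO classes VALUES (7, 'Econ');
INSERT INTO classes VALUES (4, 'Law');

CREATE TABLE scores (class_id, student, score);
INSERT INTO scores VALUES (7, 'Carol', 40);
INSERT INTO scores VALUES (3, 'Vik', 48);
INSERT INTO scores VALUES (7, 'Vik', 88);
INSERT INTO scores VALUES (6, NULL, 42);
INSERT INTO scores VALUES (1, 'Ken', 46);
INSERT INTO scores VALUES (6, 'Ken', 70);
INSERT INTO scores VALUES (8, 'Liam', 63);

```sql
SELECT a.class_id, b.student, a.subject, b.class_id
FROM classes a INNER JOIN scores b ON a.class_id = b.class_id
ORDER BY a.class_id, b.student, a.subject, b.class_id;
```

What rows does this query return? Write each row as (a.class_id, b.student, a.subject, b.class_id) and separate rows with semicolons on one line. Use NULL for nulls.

(7, Carol, CS, 7); (7, Carol, Econ, 7); (7, Carol, Hist, 7); (7, Vik, CS, 7); (7, Vik, Econ, 7); (7, Vik, Hist, 7)

INNER JOIN keeps only pairs where the ON condition holds.
Matching on a.class_id = b.class_id. A NULL in a compared column never satisfies the condition.
- a (class_id=7) pairs with 2 row(s) of b.
- a (class_id=7) pairs with 2 row(s) of b.
- a (class_id=4) has no partner → excluded.
- a (class_id=NULL) has no partner → excluded.
- a (class_id=7) pairs with 2 row(s) of b.
- a (class_id=4) has no partner → excluded.
After projecting and ordering:
a.class_id | b.student | a.subject | b.class_id
7 | Carol | CS | 7
7 | Carol | Econ | 7
7 | Carol | Hist | 7
7 | Vik | CS | 7
7 | Vik | Econ | 7
7 | Vik | Hist | 7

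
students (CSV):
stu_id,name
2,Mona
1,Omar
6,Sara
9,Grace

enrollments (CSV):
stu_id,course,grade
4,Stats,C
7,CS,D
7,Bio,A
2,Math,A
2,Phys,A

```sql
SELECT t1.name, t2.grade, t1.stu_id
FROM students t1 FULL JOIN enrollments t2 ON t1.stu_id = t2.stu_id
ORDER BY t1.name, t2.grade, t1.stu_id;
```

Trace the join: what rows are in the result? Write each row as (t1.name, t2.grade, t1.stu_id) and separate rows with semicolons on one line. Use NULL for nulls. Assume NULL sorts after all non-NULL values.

(Grace, NULL, 9); (Mona, A, 2); (Mona, A, 2); (Omar, NULL, 1); (Sara, NULL, 6); (NULL, A, NULL); (NULL, C, NULL); (NULL, D, NULL)

FULL OUTER JOIN keeps every row from both sides; unmatched rows get NULL for the other side's columns.
Matching on t1.stu_id = t2.stu_id.
- t1 row (stu_id=2): matches 2 t2 row(s) → 2 output row(s).
- t1 row (stu_id=1): no match → kept, t2 columns NULL.
- t1 row (stu_id=6): no match → kept, t2 columns NULL.
- t1 row (stu_id=9): no match → kept, t2 columns NULL.
- 3 t2 row(s) had no t1 match → kept, t1 columns NULL.
After projecting and ordering:
t1.name | t2.grade | t1.stu_id
Grace | NULL | 9
Mona | A | 2
Mona | A | 2
Omar | NULL | 1
Sara | NULL | 6
NULL | A | NULL
NULL | C | NULL
NULL | D | NULL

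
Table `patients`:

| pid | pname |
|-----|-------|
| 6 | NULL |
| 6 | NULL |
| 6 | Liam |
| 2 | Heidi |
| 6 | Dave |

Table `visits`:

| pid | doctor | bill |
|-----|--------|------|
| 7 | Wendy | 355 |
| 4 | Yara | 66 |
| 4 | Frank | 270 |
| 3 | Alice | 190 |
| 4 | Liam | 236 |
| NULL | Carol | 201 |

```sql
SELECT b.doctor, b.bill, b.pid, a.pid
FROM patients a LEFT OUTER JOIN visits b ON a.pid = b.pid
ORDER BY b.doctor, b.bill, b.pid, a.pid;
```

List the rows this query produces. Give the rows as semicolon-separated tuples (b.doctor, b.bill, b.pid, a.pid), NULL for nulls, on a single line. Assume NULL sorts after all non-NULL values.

LEFT JOIN keeps every row from `patients`; unmatched rows get NULL for `visits`'s columns.
Matching on a.pid = b.pid. A NULL in a compared column never satisfies the condition.
- a (pid=6) has no partner → padded with NULL.
- a (pid=6) has no partner → padded with NULL.
- a (pid=6) has no partner → padded with NULL.
- a (pid=2) has no partner → padded with NULL.
- a (pid=6) has no partner → padded with NULL.
After projecting and ordering:
b.doctor | b.bill | b.pid | a.pid
NULL | NULL | NULL | 2
NULL | NULL | NULL | 6
NULL | NULL | NULL | 6
NULL | NULL | NULL | 6
NULL | NULL | NULL | 6

(NULL, NULL, NULL, 2); (NULL, NULL, NULL, 6); (NULL, NULL, NULL, 6); (NULL, NULL, NULL, 6); (NULL, NULL, NULL, 6)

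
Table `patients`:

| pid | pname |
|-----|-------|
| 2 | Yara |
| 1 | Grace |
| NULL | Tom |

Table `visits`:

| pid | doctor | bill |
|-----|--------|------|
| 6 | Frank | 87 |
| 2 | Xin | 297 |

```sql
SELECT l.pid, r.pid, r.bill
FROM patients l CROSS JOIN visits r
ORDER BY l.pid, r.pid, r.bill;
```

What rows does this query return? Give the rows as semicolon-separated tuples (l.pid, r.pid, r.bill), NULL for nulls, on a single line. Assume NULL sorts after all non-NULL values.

(1, 2, 297); (1, 6, 87); (2, 2, 297); (2, 6, 87); (NULL, 2, 297); (NULL, 6, 87)

CROSS JOIN pairs every row of `patients` with every row of `visits`: 3 × 2 = 6 rows.
After projecting and ordering:
l.pid | r.pid | r.bill
1 | 2 | 297
1 | 6 | 87
2 | 2 | 297
2 | 6 | 87
NULL | 2 | 297
NULL | 6 | 87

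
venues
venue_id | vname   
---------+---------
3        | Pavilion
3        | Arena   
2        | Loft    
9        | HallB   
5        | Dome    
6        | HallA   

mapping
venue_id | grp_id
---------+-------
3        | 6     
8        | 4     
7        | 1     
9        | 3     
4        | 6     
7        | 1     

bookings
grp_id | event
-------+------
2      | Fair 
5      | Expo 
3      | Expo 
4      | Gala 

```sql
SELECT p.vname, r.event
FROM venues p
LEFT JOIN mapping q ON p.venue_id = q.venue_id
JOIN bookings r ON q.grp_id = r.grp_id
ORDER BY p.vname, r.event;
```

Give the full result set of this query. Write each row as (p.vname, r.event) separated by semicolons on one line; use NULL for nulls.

Joins associate left-to-right: venues LEFT JOIN mapping on venue_id gives 6 intermediate row(s).
Then INNER JOIN `bookings r` on grp_id: keep only rows whose q.grp_id appears in r.

(HallB, Expo)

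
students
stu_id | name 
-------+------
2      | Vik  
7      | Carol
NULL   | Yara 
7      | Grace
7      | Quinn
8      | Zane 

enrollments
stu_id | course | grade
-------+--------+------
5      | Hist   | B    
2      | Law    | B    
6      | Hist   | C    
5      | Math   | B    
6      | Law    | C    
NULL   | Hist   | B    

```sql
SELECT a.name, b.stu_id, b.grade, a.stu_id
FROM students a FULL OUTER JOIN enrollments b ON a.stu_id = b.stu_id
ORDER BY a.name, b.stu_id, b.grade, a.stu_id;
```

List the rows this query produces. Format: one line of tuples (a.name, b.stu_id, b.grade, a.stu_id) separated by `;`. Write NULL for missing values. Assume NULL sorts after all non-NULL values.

(Carol, NULL, NULL, 7); (Grace, NULL, NULL, 7); (Quinn, NULL, NULL, 7); (Vik, 2, B, 2); (Yara, NULL, NULL, NULL); (Zane, NULL, NULL, 8); (NULL, 5, B, NULL); (NULL, 5, B, NULL); (NULL, 6, C, NULL); (NULL, 6, C, NULL); (NULL, NULL, B, NULL)

FULL OUTER JOIN keeps every row from both sides; unmatched rows get NULL for the other side's columns.
Matching on a.stu_id = b.stu_id. A NULL in a compared column never satisfies the condition.
Matched pairs: 1; unmatched a rows kept: 5; unmatched b rows kept: 5.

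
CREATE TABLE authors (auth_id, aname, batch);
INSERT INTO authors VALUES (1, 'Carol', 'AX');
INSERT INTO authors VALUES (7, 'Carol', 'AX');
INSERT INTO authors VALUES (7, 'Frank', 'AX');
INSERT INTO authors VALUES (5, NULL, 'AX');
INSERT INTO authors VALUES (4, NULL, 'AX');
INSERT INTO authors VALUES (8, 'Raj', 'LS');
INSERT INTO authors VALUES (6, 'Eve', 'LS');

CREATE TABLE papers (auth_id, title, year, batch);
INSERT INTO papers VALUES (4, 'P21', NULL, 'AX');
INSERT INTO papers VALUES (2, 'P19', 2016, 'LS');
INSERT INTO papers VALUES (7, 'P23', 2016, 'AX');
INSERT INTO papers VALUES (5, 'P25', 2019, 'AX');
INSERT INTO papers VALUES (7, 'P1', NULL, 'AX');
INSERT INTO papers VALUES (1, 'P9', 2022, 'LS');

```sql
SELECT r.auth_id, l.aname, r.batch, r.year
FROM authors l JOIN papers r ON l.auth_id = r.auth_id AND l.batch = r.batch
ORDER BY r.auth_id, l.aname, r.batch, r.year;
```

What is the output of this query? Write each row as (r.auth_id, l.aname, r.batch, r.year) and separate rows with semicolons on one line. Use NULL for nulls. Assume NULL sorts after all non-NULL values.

INNER JOIN keeps only pairs where the ON condition holds.
Matching on l.auth_id = r.auth_id AND l.batch = r.batch.
- l (auth_id=1, batch=AX) has no partner → excluded.
- l (auth_id=7, batch=AX) pairs with 2 row(s) of r.
- l (auth_id=7, batch=AX) pairs with 2 row(s) of r.
- l (auth_id=5, batch=AX) pairs with 1 row(s) of r.
- l (auth_id=4, batch=AX) pairs with 1 row(s) of r.
- l (auth_id=8, batch=LS) has no partner → excluded.
- l (auth_id=6, batch=LS) has no partner → excluded.
After projecting and ordering:
r.auth_id | l.aname | r.batch | r.year
4 | NULL | AX | NULL
5 | NULL | AX | 2019
7 | Carol | AX | 2016
7 | Carol | AX | NULL
7 | Frank | AX | 2016
7 | Frank | AX | NULL

(4, NULL, AX, NULL); (5, NULL, AX, 2019); (7, Carol, AX, 2016); (7, Carol, AX, NULL); (7, Frank, AX, 2016); (7, Frank, AX, NULL)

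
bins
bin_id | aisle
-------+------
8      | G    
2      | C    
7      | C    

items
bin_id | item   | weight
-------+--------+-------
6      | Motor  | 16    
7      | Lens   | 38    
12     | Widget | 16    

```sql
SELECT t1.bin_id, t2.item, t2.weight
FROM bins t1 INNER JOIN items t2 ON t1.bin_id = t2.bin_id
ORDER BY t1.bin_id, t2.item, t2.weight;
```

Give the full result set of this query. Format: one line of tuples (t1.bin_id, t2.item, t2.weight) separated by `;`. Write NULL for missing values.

INNER JOIN keeps only pairs where the ON condition holds.
Matching on t1.bin_id = t2.bin_id.
Matched pairs: 1.

(7, Lens, 38)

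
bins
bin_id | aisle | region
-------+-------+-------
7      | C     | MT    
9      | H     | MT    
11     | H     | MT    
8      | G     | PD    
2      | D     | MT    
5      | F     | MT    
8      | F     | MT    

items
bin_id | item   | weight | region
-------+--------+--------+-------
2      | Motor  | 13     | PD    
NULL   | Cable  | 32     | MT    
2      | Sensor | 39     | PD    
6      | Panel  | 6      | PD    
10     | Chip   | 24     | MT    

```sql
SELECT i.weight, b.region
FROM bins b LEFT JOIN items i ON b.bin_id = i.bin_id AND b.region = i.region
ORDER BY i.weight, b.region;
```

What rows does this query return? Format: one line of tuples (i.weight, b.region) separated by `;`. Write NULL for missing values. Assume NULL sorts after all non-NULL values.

(NULL, MT); (NULL, MT); (NULL, MT); (NULL, MT); (NULL, MT); (NULL, MT); (NULL, PD)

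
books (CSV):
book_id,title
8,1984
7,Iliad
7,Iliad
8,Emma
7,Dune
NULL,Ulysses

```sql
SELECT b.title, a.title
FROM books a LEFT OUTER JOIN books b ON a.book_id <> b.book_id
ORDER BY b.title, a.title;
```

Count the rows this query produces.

LEFT JOIN keeps every row from `books a`; unmatched rows get NULL for `books b`'s columns.
Matching on a.book_id <> b.book_id. A NULL in a compared column never satisfies the condition.
Matched pairs: 12; unmatched a rows kept: 1.
Total: 12 matched + 1 padded = 13 rows.

13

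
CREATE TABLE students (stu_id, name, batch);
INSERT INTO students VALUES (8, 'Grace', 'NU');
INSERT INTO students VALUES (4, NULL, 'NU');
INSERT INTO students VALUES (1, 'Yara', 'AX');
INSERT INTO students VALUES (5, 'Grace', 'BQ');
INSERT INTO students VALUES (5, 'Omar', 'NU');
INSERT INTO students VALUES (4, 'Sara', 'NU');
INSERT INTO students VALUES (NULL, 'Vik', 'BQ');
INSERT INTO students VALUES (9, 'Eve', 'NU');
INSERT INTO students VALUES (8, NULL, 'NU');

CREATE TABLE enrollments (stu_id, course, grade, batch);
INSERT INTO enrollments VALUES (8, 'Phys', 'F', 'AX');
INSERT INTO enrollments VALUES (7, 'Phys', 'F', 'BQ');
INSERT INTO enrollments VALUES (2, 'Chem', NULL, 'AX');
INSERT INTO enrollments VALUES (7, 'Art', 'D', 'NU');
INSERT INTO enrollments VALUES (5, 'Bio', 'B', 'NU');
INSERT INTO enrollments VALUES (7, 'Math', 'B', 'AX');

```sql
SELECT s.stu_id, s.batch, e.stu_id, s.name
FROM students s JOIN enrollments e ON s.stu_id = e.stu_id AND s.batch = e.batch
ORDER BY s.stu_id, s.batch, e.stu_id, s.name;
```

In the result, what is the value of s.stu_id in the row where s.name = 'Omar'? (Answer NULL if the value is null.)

INNER JOIN keeps only pairs where the ON condition holds.
Matching on s.stu_id = e.stu_id AND s.batch = e.batch. A NULL in a compared column never satisfies the condition.
- s[0] stu_id=8, batch=NU → no match; dropped.
- s[1] stu_id=4, batch=NU → no match; dropped.
- s[2] stu_id=1, batch=AX → no match; dropped.
- s[3] stu_id=5, batch=BQ → no match; dropped.
- s[4] stu_id=5, batch=NU → 1 match(es) in e → 1 row(s).
- s[5] stu_id=4, batch=NU → no match; dropped.
- s[6] stu_id=NULL, batch=BQ → no match; dropped.
- s[7] stu_id=9, batch=NU → no match; dropped.
- s[8] stu_id=8, batch=NU → no match; dropped.

5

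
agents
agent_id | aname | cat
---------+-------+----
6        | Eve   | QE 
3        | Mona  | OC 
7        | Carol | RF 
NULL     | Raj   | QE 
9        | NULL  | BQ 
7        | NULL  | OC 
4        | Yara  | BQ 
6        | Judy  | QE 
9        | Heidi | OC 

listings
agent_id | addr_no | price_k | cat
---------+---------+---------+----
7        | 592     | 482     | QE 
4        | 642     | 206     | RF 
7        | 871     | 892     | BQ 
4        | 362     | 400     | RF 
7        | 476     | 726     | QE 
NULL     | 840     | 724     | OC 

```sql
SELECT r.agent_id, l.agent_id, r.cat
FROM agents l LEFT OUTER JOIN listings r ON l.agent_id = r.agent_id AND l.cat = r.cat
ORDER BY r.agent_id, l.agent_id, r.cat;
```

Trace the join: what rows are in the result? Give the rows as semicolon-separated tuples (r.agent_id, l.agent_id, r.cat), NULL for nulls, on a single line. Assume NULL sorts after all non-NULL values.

(NULL, 3, NULL); (NULL, 4, NULL); (NULL, 6, NULL); (NULL, 6, NULL); (NULL, 7, NULL); (NULL, 7, NULL); (NULL, 9, NULL); (NULL, 9, NULL); (NULL, NULL, NULL)

LEFT JOIN keeps every row from `agents`; unmatched rows get NULL for `listings`'s columns.
Matching on l.agent_id = r.agent_id AND l.cat = r.cat. A NULL in a compared column never satisfies the condition.
- l row (agent_id=6, cat=QE): no match → kept, r columns NULL.
- l row (agent_id=3, cat=OC): no match → kept, r columns NULL.
- l row (agent_id=7, cat=RF): no match → kept, r columns NULL.
- l row (agent_id=NULL, cat=QE): no match → kept, r columns NULL.
- l row (agent_id=9, cat=BQ): no match → kept, r columns NULL.
- l row (agent_id=7, cat=OC): no match → kept, r columns NULL.
- l row (agent_id=4, cat=BQ): no match → kept, r columns NULL.
- l row (agent_id=6, cat=QE): no match → kept, r columns NULL.
- l row (agent_id=9, cat=OC): no match → kept, r columns NULL.
After projecting and ordering:
r.agent_id | l.agent_id | r.cat
NULL | 3 | NULL
NULL | 4 | NULL
NULL | 6 | NULL
NULL | 6 | NULL
NULL | 7 | NULL
NULL | 7 | NULL
NULL | 9 | NULL
NULL | 9 | NULL
NULL | NULL | NULL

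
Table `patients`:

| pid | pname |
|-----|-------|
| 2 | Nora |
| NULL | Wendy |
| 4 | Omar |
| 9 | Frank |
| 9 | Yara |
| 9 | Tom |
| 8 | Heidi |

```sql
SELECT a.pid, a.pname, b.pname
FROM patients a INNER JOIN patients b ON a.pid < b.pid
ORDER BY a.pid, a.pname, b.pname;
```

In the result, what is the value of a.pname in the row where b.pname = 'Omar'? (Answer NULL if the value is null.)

Nora

INNER JOIN keeps only pairs where the ON condition holds.
Matching on a.pid < b.pid. A NULL in a compared column never satisfies the condition.
- a (pid=2) pairs with 5 row(s) of b.
- a (pid=NULL) has no partner → excluded.
- a (pid=4) pairs with 4 row(s) of b.
- a (pid=9) has no partner → excluded.
- a (pid=9) has no partner → excluded.
- a (pid=9) has no partner → excluded.
- a (pid=8) pairs with 3 row(s) of b.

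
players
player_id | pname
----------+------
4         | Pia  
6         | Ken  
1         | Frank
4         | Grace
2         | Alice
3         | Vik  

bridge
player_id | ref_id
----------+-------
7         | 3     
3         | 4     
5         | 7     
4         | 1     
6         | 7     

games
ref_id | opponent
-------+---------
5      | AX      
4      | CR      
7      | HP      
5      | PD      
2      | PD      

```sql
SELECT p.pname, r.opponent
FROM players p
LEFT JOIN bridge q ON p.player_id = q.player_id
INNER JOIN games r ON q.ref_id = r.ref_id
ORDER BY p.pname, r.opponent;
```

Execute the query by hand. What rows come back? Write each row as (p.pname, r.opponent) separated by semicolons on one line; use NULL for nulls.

(Ken, HP); (Vik, CR)

Joins associate left-to-right: players LEFT JOIN bridge on player_id gives 6 intermediate row(s).
Then INNER JOIN `games r` on ref_id: keep only rows whose q.ref_id appears in r.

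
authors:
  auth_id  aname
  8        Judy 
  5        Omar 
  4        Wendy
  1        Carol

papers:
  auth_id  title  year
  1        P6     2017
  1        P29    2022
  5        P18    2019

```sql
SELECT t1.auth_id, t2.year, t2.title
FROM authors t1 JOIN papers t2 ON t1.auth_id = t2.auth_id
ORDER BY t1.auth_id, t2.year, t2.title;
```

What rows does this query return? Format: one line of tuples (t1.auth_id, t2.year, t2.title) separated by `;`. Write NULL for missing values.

INNER JOIN keeps only pairs where the ON condition holds.
Matching on t1.auth_id = t2.auth_id.
- auth_id=8: no matching t2 row, dropped.
- auth_id=5: 1 matching t2 row(s), so 1 row(s) emitted.
- auth_id=4: no matching t2 row, dropped.
- auth_id=1: 2 matching t2 row(s), so 2 row(s) emitted.
After projecting and ordering:
t1.auth_id | t2.year | t2.title
1 | 2017 | P6
1 | 2022 | P29
5 | 2019 | P18

(1, 2017, P6); (1, 2022, P29); (5, 2019, P18)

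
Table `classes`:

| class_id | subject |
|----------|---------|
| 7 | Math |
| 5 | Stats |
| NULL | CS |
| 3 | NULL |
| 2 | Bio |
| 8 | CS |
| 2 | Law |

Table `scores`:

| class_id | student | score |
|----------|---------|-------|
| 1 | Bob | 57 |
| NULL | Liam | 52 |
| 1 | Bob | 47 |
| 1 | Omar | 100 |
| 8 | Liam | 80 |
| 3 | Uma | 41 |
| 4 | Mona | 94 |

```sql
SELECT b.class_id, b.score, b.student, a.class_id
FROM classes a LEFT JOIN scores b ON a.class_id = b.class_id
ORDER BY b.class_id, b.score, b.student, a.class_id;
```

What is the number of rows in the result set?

LEFT JOIN keeps every row from `classes`; unmatched rows get NULL for `scores`'s columns.
Matching on a.class_id = b.class_id. A NULL in a compared column never satisfies the condition.
- a[0] class_id=7 → no match; kept with NULLs on the b side.
- a[1] class_id=5 → no match; kept with NULLs on the b side.
- a[2] class_id=NULL → no match; kept with NULLs on the b side.
- a[3] class_id=3 → 1 match(es) in b → 1 row(s).
- a[4] class_id=2 → no match; kept with NULLs on the b side.
- a[5] class_id=8 → 1 match(es) in b → 1 row(s).
- a[6] class_id=2 → no match; kept with NULLs on the b side.
Total: 2 matched + 5 padded = 7 rows.

7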